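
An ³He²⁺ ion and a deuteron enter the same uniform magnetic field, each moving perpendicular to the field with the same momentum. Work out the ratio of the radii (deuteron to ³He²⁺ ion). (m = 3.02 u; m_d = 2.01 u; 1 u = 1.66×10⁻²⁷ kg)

r = p/(qB) ⇒ at equal p, r ∝ 1/q.
r_{deuteron}/r_{³He²⁺ ion} = 2.00.

ratio ≈ 2.00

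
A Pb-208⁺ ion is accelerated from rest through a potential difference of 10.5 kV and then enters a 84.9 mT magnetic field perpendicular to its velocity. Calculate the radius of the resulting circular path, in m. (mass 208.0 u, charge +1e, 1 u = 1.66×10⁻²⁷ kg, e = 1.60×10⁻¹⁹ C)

The kinetic energy gained is K = qV = (1×1.60×10^-19)(1.05×10^4) = 1.68×10^-15 J.
v = √(2K/m) = 9.86×10^4 m/s.
r = mv/(qB) = (3.45×10^-25)(9.86×10^4) / [(1×1.60×10^-19)(0.0849)] = 2.51 m.

r ≈ 2.51 m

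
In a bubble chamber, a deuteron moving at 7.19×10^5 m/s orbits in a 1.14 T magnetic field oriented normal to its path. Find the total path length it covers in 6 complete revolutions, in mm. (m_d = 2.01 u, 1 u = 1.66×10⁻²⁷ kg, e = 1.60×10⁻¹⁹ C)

r = mv/(qB) = 0.0132 m, so one revolution covers 2πr = 0.0826 m.
In 6 revolutions: L = 6·2πr = 0.496 m.

L ≈ 496 mm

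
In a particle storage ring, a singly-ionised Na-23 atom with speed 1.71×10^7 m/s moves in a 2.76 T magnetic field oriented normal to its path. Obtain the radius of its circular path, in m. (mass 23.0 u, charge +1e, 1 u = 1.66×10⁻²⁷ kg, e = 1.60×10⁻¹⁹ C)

r ≈ 1.48 m

The magnetic force provides the centripetal force: qvB = mv²/r, so r = mv/(qB).
r = (3.82×10^-26 kg)(1.71×10^7 m/s) / [(1×1.60×10^-19 C)(2.76 T)] = 1.48 m.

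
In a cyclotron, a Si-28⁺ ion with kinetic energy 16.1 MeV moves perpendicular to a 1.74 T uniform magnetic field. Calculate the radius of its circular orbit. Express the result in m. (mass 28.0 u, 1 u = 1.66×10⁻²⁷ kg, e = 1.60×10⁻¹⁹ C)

r ≈ 1.76 m

Convert the energy: K = 16.1 MeV = 2.58×10^-12 J.
v = √(2K/m) = √(2·2.58×10^-12/4.65×10^-26) = 1.05×10^7 m/s.
r = mv/(qB) = (4.65×10^-26)(1.05×10^7) / [(1×1.60×10^-19)(1.74)] = 1.76 m.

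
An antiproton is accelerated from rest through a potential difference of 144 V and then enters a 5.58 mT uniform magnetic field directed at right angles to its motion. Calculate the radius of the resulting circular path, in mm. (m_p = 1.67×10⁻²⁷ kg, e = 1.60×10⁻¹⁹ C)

The kinetic energy gained is K = qV = (1×1.60×10^-19)(144) = 2.30×10^-17 J.
v = √(2K/m) = 1.66×10^5 m/s.
r = mv/(qB) = (1.67×10^-27)(1.66×10^5) / [(1×1.60×10^-19)(5.58×10^-3)] = 0.311 m.

r ≈ 311 mm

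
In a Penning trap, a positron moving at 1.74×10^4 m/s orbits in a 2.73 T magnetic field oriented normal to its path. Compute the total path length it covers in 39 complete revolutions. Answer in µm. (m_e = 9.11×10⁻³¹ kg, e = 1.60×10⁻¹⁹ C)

r = mv/(qB) = 3.63×10^-8 m, so one revolution covers 2πr = 2.28×10^-7 m.
In 39 revolutions: L = 39·2πr = 8.89×10^-6 m.

L ≈ 8.89 µm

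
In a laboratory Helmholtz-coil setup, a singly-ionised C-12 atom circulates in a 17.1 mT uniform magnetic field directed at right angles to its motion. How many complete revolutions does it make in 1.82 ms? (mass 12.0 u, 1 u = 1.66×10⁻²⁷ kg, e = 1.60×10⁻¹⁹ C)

N = 39

T = 2πm/(qB) = 2π(1.992×10^-26) / [(1×1.60×10^-19)(0.0171)] = 4.5746×10^-5 s.
N = t/T = 1.82×10^-3 / 4.5746×10^-5 ≈ 39.78, so 39 complete revolutions.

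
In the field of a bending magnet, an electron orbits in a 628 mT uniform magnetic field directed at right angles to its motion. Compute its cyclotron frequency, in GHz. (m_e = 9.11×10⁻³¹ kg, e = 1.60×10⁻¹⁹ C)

f ≈ 17.6 GHz

f = qB/(2πm) = (1×1.60×10^-19)(0.628) / [2π(9.11×10^-31)] = 1.76×10^10 Hz.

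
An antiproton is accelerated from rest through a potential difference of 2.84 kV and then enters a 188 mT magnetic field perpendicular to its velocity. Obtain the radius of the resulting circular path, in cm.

r ≈ 4.10 cm

The kinetic energy gained is K = qV = (1×1.60×10^-19)(2840) = 4.54×10^-16 J.
v = √(2K/m) = 7.38×10^5 m/s.
r = mv/(qB) = (1.67×10^-27)(7.38×10^5) / [(1×1.60×10^-19)(0.188)] = 0.0410 m.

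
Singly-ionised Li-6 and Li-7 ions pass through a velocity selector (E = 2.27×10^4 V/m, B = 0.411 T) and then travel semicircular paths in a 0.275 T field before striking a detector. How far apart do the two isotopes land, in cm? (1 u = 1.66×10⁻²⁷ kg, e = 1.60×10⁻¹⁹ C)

Δd ≈ 0.417 cm

Both emerge at v = E/B₁ = 5.52×10^4 m/s.
r = mv/(qB₂), so r₁ = 0.01250 m and r₂ = 0.01459 m, giving Δr = 2.08×10^-3 m.
After a semicircle each ion lands a diameter 2r from the entry slit, so the separation is 2Δr = 4.17×10^-3 m.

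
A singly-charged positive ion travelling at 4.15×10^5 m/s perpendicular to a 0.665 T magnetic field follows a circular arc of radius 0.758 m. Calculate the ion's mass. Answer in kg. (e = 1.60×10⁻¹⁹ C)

m ≈ 1.94×10^-25 kg

qvB = mv²/r ⇒ m = qBr/v.
m = (1×1.60×10^-19)(0.665)(0.758) / (4.15×10^5) = 1.94×10^-25 kg.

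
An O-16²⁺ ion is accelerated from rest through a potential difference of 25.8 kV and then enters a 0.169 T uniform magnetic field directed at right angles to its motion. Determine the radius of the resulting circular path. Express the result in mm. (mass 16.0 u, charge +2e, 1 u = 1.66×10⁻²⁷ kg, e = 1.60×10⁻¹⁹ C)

The kinetic energy gained is K = qV = (2×1.60×10^-19)(2.58×10^4) = 8.26×10^-15 J.
v = √(2K/m) = 7.88×10^5 m/s.
r = mv/(qB) = (2.66×10^-26)(7.88×10^5) / [(2×1.60×10^-19)(0.169)] = 0.387 m.

r ≈ 387 mm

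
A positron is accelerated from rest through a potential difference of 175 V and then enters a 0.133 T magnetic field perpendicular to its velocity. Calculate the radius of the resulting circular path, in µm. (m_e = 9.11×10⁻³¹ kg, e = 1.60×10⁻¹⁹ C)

The kinetic energy gained is K = qV = (1×1.60×10^-19)(175) = 2.80×10^-17 J.
v = √(2K/m) = 7.84×10^6 m/s.
r = mv/(qB) = (9.11×10^-31)(7.84×10^6) / [(1×1.60×10^-19)(0.133)] = 3.36×10^-4 m.

r ≈ 336 µm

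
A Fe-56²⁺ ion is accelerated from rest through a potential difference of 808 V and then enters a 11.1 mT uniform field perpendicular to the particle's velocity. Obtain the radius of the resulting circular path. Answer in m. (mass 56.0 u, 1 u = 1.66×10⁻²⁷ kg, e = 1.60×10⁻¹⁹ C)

r ≈ 1.95 m

The kinetic energy gained is K = qV = (2×1.60×10^-19)(808) = 2.59×10^-16 J.
v = √(2K/m) = 7.46×10^4 m/s.
r = mv/(qB) = (9.30×10^-26)(7.46×10^4) / [(2×1.60×10^-19)(0.0111)] = 1.95 m.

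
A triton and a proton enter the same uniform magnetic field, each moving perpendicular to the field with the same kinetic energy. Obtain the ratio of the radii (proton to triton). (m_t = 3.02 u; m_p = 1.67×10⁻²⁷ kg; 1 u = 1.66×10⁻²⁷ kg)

r = √(2mK)/(qB) ⇒ at equal K, r ∝ √m/q.
r_{proton}/r_{triton} = 0.577.

ratio ≈ 0.577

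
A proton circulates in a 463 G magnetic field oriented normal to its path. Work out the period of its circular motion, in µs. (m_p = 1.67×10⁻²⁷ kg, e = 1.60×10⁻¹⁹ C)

T ≈ 1.42 µs

The cyclotron period is independent of speed: T = 2πm/(qB).
T = 2π(1.67×10^-27) / [(1×1.60×10^-19)(0.0463)] = 1.42×10^-6 s.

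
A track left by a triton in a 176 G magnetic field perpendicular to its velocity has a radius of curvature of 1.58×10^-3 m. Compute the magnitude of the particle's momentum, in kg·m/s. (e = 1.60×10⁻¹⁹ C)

Since qvB = mv²/r, the momentum p = mv = qBr.
p = (1×1.60×10^-19)(0.0176)(1.58×10^-3) = 4.45×10^-24 kg·m/s.

p ≈ 4.45×10^-24 kg·m/s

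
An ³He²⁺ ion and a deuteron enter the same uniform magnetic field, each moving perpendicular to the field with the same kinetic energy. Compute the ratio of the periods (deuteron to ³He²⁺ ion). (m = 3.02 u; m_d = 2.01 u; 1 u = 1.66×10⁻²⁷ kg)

T = 2πm/(qB) is independent of speed, so T₂/T₁ = (m₂/q₂)/(m₁/q₁).
T_{deuteron}/T_{³He²⁺ ion} = (3.34×10^-27/1e) / (5.01×10^-27/2e) = 1.33.

ratio ≈ 1.33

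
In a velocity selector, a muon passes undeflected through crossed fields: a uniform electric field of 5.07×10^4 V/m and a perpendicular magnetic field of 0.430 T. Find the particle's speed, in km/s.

v ≈ 118 km/s

For zero net force, qE = qvB, so v = E/B.
v = (5.07×10^4) / (0.430) = 1.18×10^5 m/s.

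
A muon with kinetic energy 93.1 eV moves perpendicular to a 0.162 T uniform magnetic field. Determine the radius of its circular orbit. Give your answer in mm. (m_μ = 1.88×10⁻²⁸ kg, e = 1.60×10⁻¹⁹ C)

r ≈ 2.89 mm

Convert the energy: K = 93.1 eV = 1.49×10^-17 J.
v = √(2K/m) = √(2·1.49×10^-17/1.88×10^-28) = 3.98×10^5 m/s.
r = mv/(qB) = (1.88×10^-28)(3.98×10^5) / [(1×1.60×10^-19)(0.162)] = 2.89×10^-3 m.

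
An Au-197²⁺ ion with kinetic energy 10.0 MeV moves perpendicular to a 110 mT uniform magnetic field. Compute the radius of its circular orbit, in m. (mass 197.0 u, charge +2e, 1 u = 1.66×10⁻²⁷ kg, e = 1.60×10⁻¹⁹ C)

r ≈ 29.1 m

Convert the energy: K = 10.0 MeV = 1.60×10^-12 J.
v = √(2K/m) = √(2·1.60×10^-12/3.27×10^-25) = 3.13×10^6 m/s.
r = mv/(qB) = (3.27×10^-25)(3.13×10^6) / [(2×1.60×10^-19)(0.110)] = 29.1 m.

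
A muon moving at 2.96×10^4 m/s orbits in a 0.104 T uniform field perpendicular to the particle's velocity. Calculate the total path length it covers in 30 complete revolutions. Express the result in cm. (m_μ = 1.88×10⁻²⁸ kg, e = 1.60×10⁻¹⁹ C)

r = mv/(qB) = 3.34×10^-4 m, so one revolution covers 2πr = 2.10×10^-3 m.
In 30 revolutions: L = 30·2πr = 0.0630 m.

L ≈ 6.30 cm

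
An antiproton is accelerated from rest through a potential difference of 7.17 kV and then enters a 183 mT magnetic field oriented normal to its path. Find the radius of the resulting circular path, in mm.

r ≈ 66.9 mm

The kinetic energy gained is K = qV = (1×1.60×10^-19)(7170) = 1.15×10^-15 J.
v = √(2K/m) = 1.17×10^6 m/s.
r = mv/(qB) = (1.67×10^-27)(1.17×10^6) / [(1×1.60×10^-19)(0.183)] = 0.0669 m.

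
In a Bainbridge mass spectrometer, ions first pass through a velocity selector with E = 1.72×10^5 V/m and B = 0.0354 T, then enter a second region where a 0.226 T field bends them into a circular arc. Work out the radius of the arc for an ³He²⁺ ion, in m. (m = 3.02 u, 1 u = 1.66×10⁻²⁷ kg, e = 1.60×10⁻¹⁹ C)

r ≈ 0.337 m

The selector passes v = E/B = 1.72×10^5/0.0354 = 4.86×10^6 m/s.
In the deflection region, r = mv/(qB₂) = (5.01×10^-27)(4.86×10^6) / [(2×1.60×10^-19)(0.226)] = 0.337 m.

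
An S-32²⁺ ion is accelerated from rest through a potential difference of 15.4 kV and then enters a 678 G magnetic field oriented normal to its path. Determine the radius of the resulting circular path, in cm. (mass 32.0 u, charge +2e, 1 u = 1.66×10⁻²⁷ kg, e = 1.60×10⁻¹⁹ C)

The kinetic energy gained is K = qV = (2×1.60×10^-19)(1.54×10^4) = 4.93×10^-15 J.
v = √(2K/m) = 4.31×10^5 m/s.
r = mv/(qB) = (5.31×10^-26)(4.31×10^5) / [(2×1.60×10^-19)(0.0678)] = 1.05 m.

r ≈ 105 cm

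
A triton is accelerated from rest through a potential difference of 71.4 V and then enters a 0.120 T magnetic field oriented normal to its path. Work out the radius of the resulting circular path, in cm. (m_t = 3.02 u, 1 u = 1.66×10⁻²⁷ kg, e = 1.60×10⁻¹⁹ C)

r ≈ 1.76 cm

The kinetic energy gained is K = qV = (1×1.60×10^-19)(71.4) = 1.14×10^-17 J.
v = √(2K/m) = 6.75×10^4 m/s.
r = mv/(qB) = (5.01×10^-27)(6.75×10^4) / [(1×1.60×10^-19)(0.120)] = 0.0176 m.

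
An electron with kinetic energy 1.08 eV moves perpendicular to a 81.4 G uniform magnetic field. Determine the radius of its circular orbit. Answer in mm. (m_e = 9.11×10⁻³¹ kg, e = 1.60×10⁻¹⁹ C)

Convert the energy: K = 1.08 eV = 1.73×10^-19 J.
v = √(2K/m) = √(2·1.73×10^-19/9.11×10^-31) = 6.16×10^5 m/s.
r = mv/(qB) = (9.11×10^-31)(6.16×10^5) / [(1×1.60×10^-19)(8.14×10^-3)] = 4.31×10^-4 m.

r ≈ 0.431 mm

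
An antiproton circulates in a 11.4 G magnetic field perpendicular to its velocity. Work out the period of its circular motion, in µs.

T ≈ 57.5 µs

The cyclotron period is independent of speed: T = 2πm/(qB).
T = 2π(1.67×10^-27) / [(1×1.60×10^-19)(1.14×10^-3)] = 5.75×10^-5 s.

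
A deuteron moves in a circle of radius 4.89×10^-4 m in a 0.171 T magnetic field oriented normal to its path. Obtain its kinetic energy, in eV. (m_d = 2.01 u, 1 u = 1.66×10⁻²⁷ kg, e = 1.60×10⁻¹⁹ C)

v = qBr/m = (1×1.60×10^-19)(0.171)(4.89×10^-4) / (3.34×10^-27) = 4010 m/s.
K = ½mv² = 0.5·(3.34×10^-27)·(4010)² = 2.68×10^-20 J = 0.168 eV.

K ≈ 0.168 eV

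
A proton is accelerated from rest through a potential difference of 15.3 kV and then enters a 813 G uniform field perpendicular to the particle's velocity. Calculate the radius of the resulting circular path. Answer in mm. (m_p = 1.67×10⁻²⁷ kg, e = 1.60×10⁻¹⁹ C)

The kinetic energy gained is K = qV = (1×1.60×10^-19)(1.53×10^4) = 2.45×10^-15 J.
v = √(2K/m) = 1.71×10^6 m/s.
r = mv/(qB) = (1.67×10^-27)(1.71×10^6) / [(1×1.60×10^-19)(0.0813)] = 0.220 m.

r ≈ 220 mm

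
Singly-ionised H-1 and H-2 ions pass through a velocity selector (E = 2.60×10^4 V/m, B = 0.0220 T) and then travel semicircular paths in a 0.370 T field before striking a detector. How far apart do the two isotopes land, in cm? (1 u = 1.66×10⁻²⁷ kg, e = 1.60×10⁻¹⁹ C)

Δd ≈ 6.63 cm

Both emerge at v = E/B₁ = 1.18×10^6 m/s.
r = mv/(qB₂), so r₁ = 0.0331 m and r₂ = 0.0663 m, giving Δr = 0.0331 m.
After a semicircle each ion lands a diameter 2r from the entry slit, so the separation is 2Δr = 0.0663 m.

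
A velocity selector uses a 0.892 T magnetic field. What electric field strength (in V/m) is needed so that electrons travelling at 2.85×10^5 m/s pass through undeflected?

qE = qvB ⇒ E = vB = (2.85×10^5)(0.892) = 2.54×10^5 V/m.

E ≈ 2.54×10^5 V/m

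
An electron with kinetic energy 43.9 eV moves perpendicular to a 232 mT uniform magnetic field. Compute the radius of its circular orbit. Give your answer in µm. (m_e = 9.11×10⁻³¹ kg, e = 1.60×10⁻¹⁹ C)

r ≈ 96.4 µm

Convert the energy: K = 43.9 eV = 7.02×10^-18 J.
v = √(2K/m) = √(2·7.02×10^-18/9.11×10^-31) = 3.93×10^6 m/s.
r = mv/(qB) = (9.11×10^-31)(3.93×10^6) / [(1×1.60×10^-19)(0.232)] = 9.64×10^-5 m.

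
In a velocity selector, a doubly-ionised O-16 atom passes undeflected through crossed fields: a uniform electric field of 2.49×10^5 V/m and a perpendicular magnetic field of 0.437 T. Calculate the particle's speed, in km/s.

v ≈ 570 km/s

For zero net force, qE = qvB, so v = E/B.
v = (2.49×10^5) / (0.437) = 5.70×10^5 m/s.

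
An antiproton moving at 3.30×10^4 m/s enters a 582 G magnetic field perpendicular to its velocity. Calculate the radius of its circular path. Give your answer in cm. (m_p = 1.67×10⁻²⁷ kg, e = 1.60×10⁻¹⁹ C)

r ≈ 0.592 cm

The magnetic force provides the centripetal force: qvB = mv²/r, so r = mv/(qB).
r = (1.67×10^-27 kg)(3.30×10^4 m/s) / [(1×1.60×10^-19 C)(0.0582 T)] = 5.92×10^-3 m.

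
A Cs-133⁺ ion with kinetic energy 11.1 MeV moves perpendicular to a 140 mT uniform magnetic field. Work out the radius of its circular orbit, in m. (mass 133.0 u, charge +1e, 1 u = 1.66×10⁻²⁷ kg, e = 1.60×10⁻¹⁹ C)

Convert the energy: K = 11.1 MeV = 1.78×10^-12 J.
v = √(2K/m) = √(2·1.78×10^-12/2.21×10^-25) = 4.01×10^6 m/s.
r = mv/(qB) = (2.21×10^-25)(4.01×10^6) / [(1×1.60×10^-19)(0.140)] = 39.5 m.

r ≈ 39.5 m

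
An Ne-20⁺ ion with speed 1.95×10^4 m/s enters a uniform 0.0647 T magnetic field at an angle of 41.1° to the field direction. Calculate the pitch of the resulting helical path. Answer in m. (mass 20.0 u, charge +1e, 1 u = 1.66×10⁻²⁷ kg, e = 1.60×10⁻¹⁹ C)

pitch ≈ 0.296 m

The velocity component along B is v∥ = v cos41.1° = 1.47×10^4 m/s.
The cyclotron period T = 2πm/(qB) = 2.02×10^-5 s is set by m, q, B alone.
Pitch = v∥·T = (1.47×10^4)(2.02×10^-5) = 0.296 m.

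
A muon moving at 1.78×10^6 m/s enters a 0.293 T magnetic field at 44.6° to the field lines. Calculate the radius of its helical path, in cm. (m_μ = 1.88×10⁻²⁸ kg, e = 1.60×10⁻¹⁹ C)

Only the perpendicular component v⊥ = v sin44.6° = 1.25×10^6 m/s is bent by the field.
r = m v⊥ /(qB) = (1.88×10^-28)(1.25×10^6) / [(1×1.60×10^-19)(0.293)] = 5.01×10^-3 m.

r ≈ 0.501 cm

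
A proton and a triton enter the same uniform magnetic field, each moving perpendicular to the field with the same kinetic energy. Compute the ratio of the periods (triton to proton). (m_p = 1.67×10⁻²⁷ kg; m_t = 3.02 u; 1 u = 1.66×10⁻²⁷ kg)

ratio ≈ 3.00

T = 2πm/(qB) is independent of speed, so T₂/T₁ = (m₂/q₂)/(m₁/q₁).
T_{triton}/T_{proton} = (5.01×10^-27/1e) / (1.67×10^-27/1e) = 3.00.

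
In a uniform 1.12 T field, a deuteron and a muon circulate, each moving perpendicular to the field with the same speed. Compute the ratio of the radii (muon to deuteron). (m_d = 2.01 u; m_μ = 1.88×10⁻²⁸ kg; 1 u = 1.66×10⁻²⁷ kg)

ratio ≈ 0.0563

r = mv/(qB) ⇒ at equal v, r ∝ m/q.
r_{muon}/r_{deuteron} = 0.0563.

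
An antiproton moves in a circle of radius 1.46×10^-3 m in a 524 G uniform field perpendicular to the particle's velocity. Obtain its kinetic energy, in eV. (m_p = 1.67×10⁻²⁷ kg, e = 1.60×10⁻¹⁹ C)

K ≈ 0.280 eV

v = qBr/m = (1×1.60×10^-19)(0.0524)(1.46×10^-3) / (1.67×10^-27) = 7330 m/s.
K = ½mv² = 0.5·(1.67×10^-27)·(7330)² = 4.49×10^-20 J = 0.280 eV.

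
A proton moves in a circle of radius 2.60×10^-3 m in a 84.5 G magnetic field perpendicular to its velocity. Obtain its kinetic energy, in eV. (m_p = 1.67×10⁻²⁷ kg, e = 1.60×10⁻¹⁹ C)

v = qBr/m = (1×1.60×10^-19)(8.45×10^-3)(2.60×10^-3) / (1.67×10^-27) = 2100 m/s.
K = ½mv² = 0.5·(1.67×10^-27)·(2100)² = 3.70×10^-21 J = 0.0231 eV.

K ≈ 0.0231 eV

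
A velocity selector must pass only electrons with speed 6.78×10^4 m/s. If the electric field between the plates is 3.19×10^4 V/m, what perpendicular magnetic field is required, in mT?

B ≈ 471 mT

qE = qvB ⇒ B = E/v = (3.19×10^4) / (6.78×10^4) = 0.471 T.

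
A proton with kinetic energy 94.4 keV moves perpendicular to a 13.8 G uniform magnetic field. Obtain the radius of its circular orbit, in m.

Convert the energy: K = 94.4 keV = 1.51×10^-14 J.
v = √(2K/m) = √(2·1.51×10^-14/1.67×10^-27) = 4.25×10^6 m/s.
r = mv/(qB) = (1.67×10^-27)(4.25×10^6) / [(1×1.60×10^-19)(1.38×10^-3)] = 32.2 m.

r ≈ 32.2 m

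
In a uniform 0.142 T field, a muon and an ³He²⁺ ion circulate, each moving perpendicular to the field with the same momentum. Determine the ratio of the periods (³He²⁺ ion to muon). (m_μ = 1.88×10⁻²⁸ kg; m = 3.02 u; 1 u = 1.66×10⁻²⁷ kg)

T = 2πm/(qB) is independent of speed, so T₂/T₁ = (m₂/q₂)/(m₁/q₁).
T_{³He²⁺ ion}/T_{muon} = (5.01×10^-27/2e) / (1.88×10^-28/1e) = 13.3.

ratio ≈ 13.3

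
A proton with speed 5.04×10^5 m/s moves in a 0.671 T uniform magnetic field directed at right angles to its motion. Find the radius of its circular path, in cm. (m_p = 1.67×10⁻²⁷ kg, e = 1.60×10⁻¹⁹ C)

r ≈ 0.784 cm

The magnetic force provides the centripetal force: qvB = mv²/r, so r = mv/(qB).
r = (1.67×10^-27 kg)(5.04×10^5 m/s) / [(1×1.60×10^-19 C)(0.671 T)] = 7.84×10^-3 m.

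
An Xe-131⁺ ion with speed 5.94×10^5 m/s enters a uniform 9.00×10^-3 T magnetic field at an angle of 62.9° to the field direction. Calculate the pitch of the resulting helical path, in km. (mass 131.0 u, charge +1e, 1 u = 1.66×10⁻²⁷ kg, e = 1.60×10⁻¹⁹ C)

pitch ≈ 0.257 km

The velocity component along B is v∥ = v cos62.9° = 2.71×10^5 m/s.
The cyclotron period T = 2πm/(qB) = 9.49×10^-4 s is set by m, q, B alone.
Pitch = v∥·T = (2.71×10^5)(9.49×10^-4) = 257 m.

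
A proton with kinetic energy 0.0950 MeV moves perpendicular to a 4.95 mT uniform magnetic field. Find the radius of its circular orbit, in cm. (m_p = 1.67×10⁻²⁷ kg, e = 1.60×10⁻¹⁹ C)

r ≈ 900 cm

Convert the energy: K = 0.0950 MeV = 1.52×10^-14 J.
v = √(2K/m) = √(2·1.52×10^-14/1.67×10^-27) = 4.27×10^6 m/s.
r = mv/(qB) = (1.67×10^-27)(4.27×10^6) / [(1×1.60×10^-19)(4.95×10^-3)] = 9.00 m.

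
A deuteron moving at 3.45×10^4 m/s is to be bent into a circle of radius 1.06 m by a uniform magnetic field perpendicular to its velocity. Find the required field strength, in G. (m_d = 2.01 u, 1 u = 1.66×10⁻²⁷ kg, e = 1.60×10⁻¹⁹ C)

B ≈ 6.79 G

qvB = mv²/r gives B = mv/(qr).
B = (3.34×10^-27)(3.45×10^4) / [(1×1.60×10^-19)(1.06)] = 6.79×10^-4 T.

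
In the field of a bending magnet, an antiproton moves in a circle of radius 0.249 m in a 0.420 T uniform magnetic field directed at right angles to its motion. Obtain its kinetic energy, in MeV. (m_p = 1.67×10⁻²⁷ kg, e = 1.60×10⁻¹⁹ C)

K ≈ 0.524 MeV

v = qBr/m = (1×1.60×10^-19)(0.420)(0.249) / (1.67×10^-27) = 1.00×10^7 m/s.
K = ½mv² = 0.5·(1.67×10^-27)·(1.00×10^7)² = 8.38×10^-14 J = 0.524 MeV.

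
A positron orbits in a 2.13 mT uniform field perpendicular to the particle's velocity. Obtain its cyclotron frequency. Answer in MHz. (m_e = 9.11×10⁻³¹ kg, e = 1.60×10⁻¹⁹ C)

f ≈ 59.5 MHz

f = qB/(2πm) = (1×1.60×10^-19)(2.13×10^-3) / [2π(9.11×10^-31)] = 5.95×10^7 Hz.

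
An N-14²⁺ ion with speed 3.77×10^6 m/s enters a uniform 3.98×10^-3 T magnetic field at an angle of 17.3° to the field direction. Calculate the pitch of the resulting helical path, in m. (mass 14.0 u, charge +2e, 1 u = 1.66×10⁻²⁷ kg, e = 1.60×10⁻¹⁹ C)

pitch ≈ 413 m

The velocity component along B is v∥ = v cos17.3° = 3.60×10^6 m/s.
The cyclotron period T = 2πm/(qB) = 1.15×10^-4 s is set by m, q, B alone.
Pitch = v∥·T = (3.60×10^6)(1.15×10^-4) = 413 m.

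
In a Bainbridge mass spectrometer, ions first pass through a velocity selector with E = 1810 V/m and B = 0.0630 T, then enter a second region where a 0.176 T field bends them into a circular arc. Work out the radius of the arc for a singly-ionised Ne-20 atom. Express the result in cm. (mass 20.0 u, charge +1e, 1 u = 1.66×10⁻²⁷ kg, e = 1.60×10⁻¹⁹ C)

The selector passes v = E/B = 1810/0.0630 = 2.87×10^4 m/s.
In the deflection region, r = mv/(qB₂) = (3.32×10^-26)(2.87×10^4) / [(1×1.60×10^-19)(0.176)] = 0.0339 m.

r ≈ 3.39 cm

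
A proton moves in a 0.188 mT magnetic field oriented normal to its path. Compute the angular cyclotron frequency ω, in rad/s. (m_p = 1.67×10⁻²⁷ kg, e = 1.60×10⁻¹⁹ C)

ω = qB/m = (1×1.60×10^-19)(1.88×10^-4) / (1.67×10^-27) = 1.80×10^4 rad/s.

ω ≈ 1.80×10^4 rad/s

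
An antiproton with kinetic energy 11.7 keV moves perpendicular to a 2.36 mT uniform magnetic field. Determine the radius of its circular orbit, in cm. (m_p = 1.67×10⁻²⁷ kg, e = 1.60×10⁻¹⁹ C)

r ≈ 662 cm

Convert the energy: K = 11.7 keV = 1.87×10^-15 J.
v = √(2K/m) = √(2·1.87×10^-15/1.67×10^-27) = 1.50×10^6 m/s.
r = mv/(qB) = (1.67×10^-27)(1.50×10^6) / [(1×1.60×10^-19)(2.36×10^-3)] = 6.62 m.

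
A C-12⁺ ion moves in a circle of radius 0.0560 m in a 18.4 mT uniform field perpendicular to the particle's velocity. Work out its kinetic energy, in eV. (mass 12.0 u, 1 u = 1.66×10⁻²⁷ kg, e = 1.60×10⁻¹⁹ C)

v = qBr/m = (1×1.60×10^-19)(0.0184)(0.0560) / (1.99×10^-26) = 8280 m/s.
K = ½mv² = 0.5·(1.99×10^-26)·(8280)² = 6.82×10^-19 J = 4.26 eV.

K ≈ 4.26 eV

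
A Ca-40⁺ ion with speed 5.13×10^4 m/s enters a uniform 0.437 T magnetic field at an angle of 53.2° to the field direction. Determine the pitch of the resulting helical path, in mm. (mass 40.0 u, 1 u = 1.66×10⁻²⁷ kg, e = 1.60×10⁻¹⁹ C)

The velocity component along B is v∥ = v cos53.2° = 3.07×10^4 m/s.
The cyclotron period T = 2πm/(qB) = 5.97×10^-6 s is set by m, q, B alone.
Pitch = v∥·T = (3.07×10^4)(5.97×10^-6) = 0.183 m.

pitch ≈ 183 mm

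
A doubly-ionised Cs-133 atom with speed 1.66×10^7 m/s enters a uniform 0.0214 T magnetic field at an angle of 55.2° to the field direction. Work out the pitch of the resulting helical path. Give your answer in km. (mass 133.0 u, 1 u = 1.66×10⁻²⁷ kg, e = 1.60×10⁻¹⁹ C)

The velocity component along B is v∥ = v cos55.2° = 9.47×10^6 m/s.
The cyclotron period T = 2πm/(qB) = 2.03×10^-4 s is set by m, q, B alone.
Pitch = v∥·T = (9.47×10^6)(2.03×10^-4) = 1920 m.

pitch ≈ 1.92 km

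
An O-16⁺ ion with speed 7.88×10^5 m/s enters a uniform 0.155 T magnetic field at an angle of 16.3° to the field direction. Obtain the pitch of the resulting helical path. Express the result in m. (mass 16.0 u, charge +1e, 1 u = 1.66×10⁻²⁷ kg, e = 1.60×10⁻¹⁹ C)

The velocity component along B is v∥ = v cos16.3° = 7.56×10^5 m/s.
The cyclotron period T = 2πm/(qB) = 6.73×10^-6 s is set by m, q, B alone.
Pitch = v∥·T = (7.56×10^5)(6.73×10^-6) = 5.09 m.

pitch ≈ 5.09 m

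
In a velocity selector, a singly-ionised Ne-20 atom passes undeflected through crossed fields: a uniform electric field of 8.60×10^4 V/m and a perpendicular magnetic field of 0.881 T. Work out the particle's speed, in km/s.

v ≈ 97.6 km/s

For zero net force, qE = qvB, so v = E/B.
v = (8.60×10^4) / (0.881) = 9.76×10^4 m/s.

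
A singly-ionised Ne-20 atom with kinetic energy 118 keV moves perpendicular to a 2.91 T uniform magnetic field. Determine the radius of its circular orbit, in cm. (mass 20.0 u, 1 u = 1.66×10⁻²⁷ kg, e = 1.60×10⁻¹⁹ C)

r ≈ 7.60 cm

Convert the energy: K = 118 keV = 1.89×10^-14 J.
v = √(2K/m) = √(2·1.89×10^-14/3.32×10^-26) = 1.07×10^6 m/s.
r = mv/(qB) = (3.32×10^-26)(1.07×10^6) / [(1×1.60×10^-19)(2.91)] = 0.0760 m.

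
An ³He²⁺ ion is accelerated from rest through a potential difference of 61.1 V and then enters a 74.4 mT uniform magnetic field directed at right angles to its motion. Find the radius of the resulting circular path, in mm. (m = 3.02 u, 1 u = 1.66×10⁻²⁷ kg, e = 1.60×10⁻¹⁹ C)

r ≈ 18.6 mm

The kinetic energy gained is K = qV = (2×1.60×10^-19)(61.1) = 1.96×10^-17 J.
v = √(2K/m) = 8.83×10^4 m/s.
r = mv/(qB) = (5.01×10^-27)(8.83×10^4) / [(2×1.60×10^-19)(0.0744)] = 0.0186 m.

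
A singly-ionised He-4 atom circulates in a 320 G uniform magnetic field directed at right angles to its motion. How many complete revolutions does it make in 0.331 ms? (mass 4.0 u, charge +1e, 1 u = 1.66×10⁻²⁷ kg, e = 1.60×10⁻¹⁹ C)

T = 2πm/(qB) = 2π(6.64×10^-27) / [(1×1.60×10^-19)(0.0320)] = 8.1485×10^-6 s.
N = t/T = 3.31×10^-4 / 8.1485×10^-6 ≈ 40.62, so 40 complete revolutions.

N = 40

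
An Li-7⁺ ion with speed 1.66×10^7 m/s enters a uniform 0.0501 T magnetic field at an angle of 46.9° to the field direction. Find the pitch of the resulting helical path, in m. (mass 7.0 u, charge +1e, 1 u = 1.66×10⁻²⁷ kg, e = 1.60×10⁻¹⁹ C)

The velocity component along B is v∥ = v cos46.9° = 1.13×10^7 m/s.
The cyclotron period T = 2πm/(qB) = 9.11×10^-6 s is set by m, q, B alone.
Pitch = v∥·T = (1.13×10^7)(9.11×10^-6) = 103 m.

pitch ≈ 103 m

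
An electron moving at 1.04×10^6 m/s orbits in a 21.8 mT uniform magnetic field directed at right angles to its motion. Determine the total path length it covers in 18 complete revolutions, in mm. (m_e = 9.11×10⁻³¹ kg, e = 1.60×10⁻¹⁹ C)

r = mv/(qB) = 2.72×10^-4 m, so one revolution covers 2πr = 1.71×10^-3 m.
In 18 revolutions: L = 18·2πr = 0.0307 m.

L ≈ 30.7 mm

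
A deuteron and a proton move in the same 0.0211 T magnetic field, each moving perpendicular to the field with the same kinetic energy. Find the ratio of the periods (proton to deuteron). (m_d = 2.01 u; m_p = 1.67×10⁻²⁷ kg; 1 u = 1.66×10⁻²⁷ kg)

ratio ≈ 0.501

T = 2πm/(qB) is independent of speed, so T₂/T₁ = (m₂/q₂)/(m₁/q₁).
T_{proton}/T_{deuteron} = (1.67×10^-27/1e) / (3.34×10^-27/1e) = 0.501.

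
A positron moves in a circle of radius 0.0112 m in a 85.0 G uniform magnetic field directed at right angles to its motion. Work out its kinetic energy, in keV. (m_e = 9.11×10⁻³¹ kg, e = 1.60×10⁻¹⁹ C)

v = qBr/m = (1×1.60×10^-19)(8.50×10^-3)(0.0112) / (9.11×10^-31) = 1.67×10^7 m/s.
K = ½mv² = 0.5·(9.11×10^-31)·(1.67×10^7)² = 1.27×10^-16 J = 0.796 keV.

K ≈ 0.796 keV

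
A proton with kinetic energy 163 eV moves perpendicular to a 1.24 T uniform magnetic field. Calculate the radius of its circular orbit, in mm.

Convert the energy: K = 163 eV = 2.61×10^-17 J.
v = √(2K/m) = √(2·2.61×10^-17/1.67×10^-27) = 1.77×10^5 m/s.
r = mv/(qB) = (1.67×10^-27)(1.77×10^5) / [(1×1.60×10^-19)(1.24)] = 1.49×10^-3 m.

r ≈ 1.49 mm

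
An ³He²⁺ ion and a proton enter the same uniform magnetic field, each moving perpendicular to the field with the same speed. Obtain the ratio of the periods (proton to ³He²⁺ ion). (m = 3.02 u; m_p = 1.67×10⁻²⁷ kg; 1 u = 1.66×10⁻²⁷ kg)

T = 2πm/(qB) is independent of speed, so T₂/T₁ = (m₂/q₂)/(m₁/q₁).
T_{proton}/T_{³He²⁺ ion} = (1.67×10^-27/1e) / (5.01×10^-27/2e) = 0.666.

ratio ≈ 0.666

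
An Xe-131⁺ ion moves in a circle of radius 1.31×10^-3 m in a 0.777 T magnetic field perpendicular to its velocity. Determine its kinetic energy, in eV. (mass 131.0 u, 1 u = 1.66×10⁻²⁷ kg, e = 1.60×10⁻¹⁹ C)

v = qBr/m = (1×1.60×10^-19)(0.777)(1.31×10^-3) / (2.17×10^-25) = 749 m/s.
K = ½mv² = 0.5·(2.17×10^-25)·(749)² = 6.10×10^-20 J = 0.381 eV.

K ≈ 0.381 eV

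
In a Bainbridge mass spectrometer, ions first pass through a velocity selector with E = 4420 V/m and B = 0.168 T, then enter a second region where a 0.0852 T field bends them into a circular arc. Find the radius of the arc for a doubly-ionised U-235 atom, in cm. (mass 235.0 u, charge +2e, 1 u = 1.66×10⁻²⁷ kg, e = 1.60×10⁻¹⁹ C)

The selector passes v = E/B = 4420/0.168 = 2.63×10^4 m/s.
In the deflection region, r = mv/(qB₂) = (3.90×10^-25)(2.63×10^4) / [(2×1.60×10^-19)(0.0852)] = 0.376 m.

r ≈ 37.6 cm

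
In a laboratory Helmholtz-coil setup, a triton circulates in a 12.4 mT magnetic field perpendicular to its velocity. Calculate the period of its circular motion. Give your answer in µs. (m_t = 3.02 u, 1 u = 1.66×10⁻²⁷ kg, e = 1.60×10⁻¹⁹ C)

The cyclotron period is independent of speed: T = 2πm/(qB).
T = 2π(5.01×10^-27) / [(1×1.60×10^-19)(0.0124)] = 1.59×10^-5 s.

T ≈ 15.9 µs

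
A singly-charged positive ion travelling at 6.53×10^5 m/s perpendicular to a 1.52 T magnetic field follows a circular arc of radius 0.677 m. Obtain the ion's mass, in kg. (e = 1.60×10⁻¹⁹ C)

m ≈ 2.52×10^-25 kg

qvB = mv²/r ⇒ m = qBr/v.
m = (1×1.60×10^-19)(1.52)(0.677) / (6.53×10^5) = 2.52×10^-25 kg.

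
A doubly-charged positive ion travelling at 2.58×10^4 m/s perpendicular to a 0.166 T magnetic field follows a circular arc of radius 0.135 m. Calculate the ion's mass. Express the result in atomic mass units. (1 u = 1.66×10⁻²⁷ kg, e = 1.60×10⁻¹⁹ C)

m ≈ 167 u

qvB = mv²/r ⇒ m = qBr/v.
m = (2×1.60×10^-19)(0.166)(0.135) / (2.58×10^4) = 2.78×10^-25 kg = 167 u.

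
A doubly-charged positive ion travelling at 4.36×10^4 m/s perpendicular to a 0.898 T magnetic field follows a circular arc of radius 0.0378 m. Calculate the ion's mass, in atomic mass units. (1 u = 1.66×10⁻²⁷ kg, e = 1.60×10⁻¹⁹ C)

qvB = mv²/r ⇒ m = qBr/v.
m = (2×1.60×10^-19)(0.898)(0.0378) / (4.36×10^4) = 2.49×10^-25 kg = 150 u.

m ≈ 150 u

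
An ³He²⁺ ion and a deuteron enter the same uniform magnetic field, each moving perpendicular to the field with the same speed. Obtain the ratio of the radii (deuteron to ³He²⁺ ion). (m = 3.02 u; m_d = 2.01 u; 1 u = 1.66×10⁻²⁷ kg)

r = mv/(qB) ⇒ at equal v, r ∝ m/q.
r_{deuteron}/r_{³He²⁺ ion} = 1.33.

ratio ≈ 1.33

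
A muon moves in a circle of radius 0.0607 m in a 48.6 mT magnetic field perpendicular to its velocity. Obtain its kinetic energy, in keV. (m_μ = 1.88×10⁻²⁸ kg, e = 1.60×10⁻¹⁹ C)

K ≈ 3.70 keV

v = qBr/m = (1×1.60×10^-19)(0.0486)(0.0607) / (1.88×10^-28) = 2.51×10^6 m/s.
K = ½mv² = 0.5·(1.88×10^-28)·(2.51×10^6)² = 5.93×10^-16 J = 3.70 keV.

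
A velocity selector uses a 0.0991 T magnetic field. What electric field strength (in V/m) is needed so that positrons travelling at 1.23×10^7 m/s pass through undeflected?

qE = qvB ⇒ E = vB = (1.23×10^7)(0.0991) = 1.22×10^6 V/m.

E ≈ 1.22×10^6 V/m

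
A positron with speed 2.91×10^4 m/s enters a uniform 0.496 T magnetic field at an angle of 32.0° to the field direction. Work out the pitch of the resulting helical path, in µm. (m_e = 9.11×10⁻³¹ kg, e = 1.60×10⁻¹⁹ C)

pitch ≈ 1.78 µm

The velocity component along B is v∥ = v cos32.0° = 2.47×10^4 m/s.
The cyclotron period T = 2πm/(qB) = 7.21×10^-11 s is set by m, q, B alone.
Pitch = v∥·T = (2.47×10^4)(7.21×10^-11) = 1.78×10^-6 m.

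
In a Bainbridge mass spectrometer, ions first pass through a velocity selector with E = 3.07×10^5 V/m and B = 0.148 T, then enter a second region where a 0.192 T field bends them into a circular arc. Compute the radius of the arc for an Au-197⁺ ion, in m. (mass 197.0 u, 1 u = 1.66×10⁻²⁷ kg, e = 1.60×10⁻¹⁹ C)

r ≈ 22.1 m

The selector passes v = E/B = 3.07×10^5/0.148 = 2.07×10^6 m/s.
In the deflection region, r = mv/(qB₂) = (3.27×10^-25)(2.07×10^6) / [(1×1.60×10^-19)(0.192)] = 22.1 m.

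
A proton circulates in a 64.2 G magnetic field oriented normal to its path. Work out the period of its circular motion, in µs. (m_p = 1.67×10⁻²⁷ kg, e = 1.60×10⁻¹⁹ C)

The cyclotron period is independent of speed: T = 2πm/(qB).
T = 2π(1.67×10^-27) / [(1×1.60×10^-19)(6.42×10^-3)] = 1.02×10^-5 s.

T ≈ 10.2 µs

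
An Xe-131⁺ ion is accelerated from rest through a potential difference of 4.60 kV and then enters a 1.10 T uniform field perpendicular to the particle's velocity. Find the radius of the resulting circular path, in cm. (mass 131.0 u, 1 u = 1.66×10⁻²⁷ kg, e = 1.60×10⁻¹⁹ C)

The kinetic energy gained is K = qV = (1×1.60×10^-19)(4600) = 7.36×10^-16 J.
v = √(2K/m) = 8.23×10^4 m/s.
r = mv/(qB) = (2.17×10^-25)(8.23×10^4) / [(1×1.60×10^-19)(1.10)] = 0.102 m.

r ≈ 10.2 cm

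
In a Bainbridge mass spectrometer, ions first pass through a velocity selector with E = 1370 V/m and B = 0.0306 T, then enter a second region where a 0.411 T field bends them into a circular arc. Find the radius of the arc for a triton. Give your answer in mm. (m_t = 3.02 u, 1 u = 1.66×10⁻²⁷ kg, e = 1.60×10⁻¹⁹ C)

The selector passes v = E/B = 1370/0.0306 = 4.48×10^4 m/s.
In the deflection region, r = mv/(qB₂) = (5.01×10^-27)(4.48×10^4) / [(1×1.60×10^-19)(0.411)] = 3.41×10^-3 m.

r ≈ 3.41 mm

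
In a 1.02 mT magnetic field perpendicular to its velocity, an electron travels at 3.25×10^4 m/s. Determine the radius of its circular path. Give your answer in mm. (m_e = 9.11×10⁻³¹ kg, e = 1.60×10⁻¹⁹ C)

The magnetic force provides the centripetal force: qvB = mv²/r, so r = mv/(qB).
r = (9.11×10^-31 kg)(3.25×10^4 m/s) / [(1×1.60×10^-19 C)(1.02×10^-3 T)] = 1.81×10^-4 m.

r ≈ 0.181 mm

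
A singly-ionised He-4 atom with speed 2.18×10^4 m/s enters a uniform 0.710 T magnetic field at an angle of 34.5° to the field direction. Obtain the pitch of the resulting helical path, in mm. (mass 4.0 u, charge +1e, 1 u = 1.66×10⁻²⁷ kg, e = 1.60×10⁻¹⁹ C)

The velocity component along B is v∥ = v cos34.5° = 1.80×10^4 m/s.
The cyclotron period T = 2πm/(qB) = 3.67×10^-7 s is set by m, q, B alone.
Pitch = v∥·T = (1.80×10^4)(3.67×10^-7) = 6.60×10^-3 m.

pitch ≈ 6.60 mm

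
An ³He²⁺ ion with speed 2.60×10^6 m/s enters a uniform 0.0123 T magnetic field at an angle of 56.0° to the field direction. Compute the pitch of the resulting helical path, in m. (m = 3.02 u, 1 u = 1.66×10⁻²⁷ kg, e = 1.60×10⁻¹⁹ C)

pitch ≈ 11.6 m

The velocity component along B is v∥ = v cos56.0° = 1.45×10^6 m/s.
The cyclotron period T = 2πm/(qB) = 8.00×10^-6 s is set by m, q, B alone.
Pitch = v∥·T = (1.45×10^6)(8.00×10^-6) = 11.6 m.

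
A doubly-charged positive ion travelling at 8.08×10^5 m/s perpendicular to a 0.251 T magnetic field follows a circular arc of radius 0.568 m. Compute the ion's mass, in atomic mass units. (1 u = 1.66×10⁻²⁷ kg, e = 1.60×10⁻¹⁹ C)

qvB = mv²/r ⇒ m = qBr/v.
m = (2×1.60×10^-19)(0.251)(0.568) / (8.08×10^5) = 5.65×10^-26 kg = 34.0 u.

m ≈ 34.0 u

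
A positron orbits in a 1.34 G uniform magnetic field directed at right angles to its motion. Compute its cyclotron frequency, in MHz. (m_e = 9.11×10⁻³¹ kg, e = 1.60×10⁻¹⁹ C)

f ≈ 3.75 MHz

f = qB/(2πm) = (1×1.60×10^-19)(1.34×10^-4) / [2π(9.11×10^-31)] = 3.75×10^6 Hz.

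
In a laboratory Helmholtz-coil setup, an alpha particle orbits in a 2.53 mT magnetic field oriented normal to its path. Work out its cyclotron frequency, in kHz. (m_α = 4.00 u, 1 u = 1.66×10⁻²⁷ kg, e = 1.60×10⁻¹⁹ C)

f ≈ 19.4 kHz

f = qB/(2πm) = (2×1.60×10^-19)(2.53×10^-3) / [2π(6.64×10^-27)] = 1.94×10^4 Hz.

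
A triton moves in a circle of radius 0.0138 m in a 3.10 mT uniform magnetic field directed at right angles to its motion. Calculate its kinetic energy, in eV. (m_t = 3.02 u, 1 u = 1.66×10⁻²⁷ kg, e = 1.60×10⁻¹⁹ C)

v = qBr/m = (1×1.60×10^-19)(3.10×10^-3)(0.0138) / (5.01×10^-27) = 1370 m/s.
K = ½mv² = 0.5·(5.01×10^-27)·(1370)² = 4.67×10^-21 J = 0.0292 eV.

K ≈ 0.0292 eV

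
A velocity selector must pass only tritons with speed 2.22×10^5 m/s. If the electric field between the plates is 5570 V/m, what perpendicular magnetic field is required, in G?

B ≈ 251 G

qE = qvB ⇒ B = E/v = (5570) / (2.22×10^5) = 0.0251 T.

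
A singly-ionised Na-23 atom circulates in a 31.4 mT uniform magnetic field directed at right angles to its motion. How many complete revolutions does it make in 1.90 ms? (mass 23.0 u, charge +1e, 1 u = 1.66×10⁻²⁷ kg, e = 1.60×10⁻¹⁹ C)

N = 39

T = 2πm/(qB) = 2π(3.818×10^-26) / [(1×1.60×10^-19)(0.0314)] = 4.7749×10^-5 s.
N = t/T = 1.90×10^-3 / 4.7749×10^-5 ≈ 39.79, so 39 complete revolutions.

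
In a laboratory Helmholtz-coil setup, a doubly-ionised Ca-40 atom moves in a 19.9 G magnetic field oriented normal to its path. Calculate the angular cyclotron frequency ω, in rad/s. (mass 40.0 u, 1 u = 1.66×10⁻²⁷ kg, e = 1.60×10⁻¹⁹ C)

ω = qB/m = (2×1.60×10^-19)(1.99×10^-3) / (6.64×10^-26) = 9590 rad/s.

ω ≈ 9590 rad/s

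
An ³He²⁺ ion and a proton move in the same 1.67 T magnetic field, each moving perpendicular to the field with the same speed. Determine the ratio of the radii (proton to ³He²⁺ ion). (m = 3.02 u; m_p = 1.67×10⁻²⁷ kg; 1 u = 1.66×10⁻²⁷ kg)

ratio ≈ 0.666

r = mv/(qB) ⇒ at equal v, r ∝ m/q.
r_{proton}/r_{³He²⁺ ion} = 0.666.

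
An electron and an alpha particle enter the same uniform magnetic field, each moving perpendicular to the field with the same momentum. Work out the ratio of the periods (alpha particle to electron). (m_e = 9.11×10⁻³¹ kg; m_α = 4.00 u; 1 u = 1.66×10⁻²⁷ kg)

ratio ≈ 3640

T = 2πm/(qB) is independent of speed, so T₂/T₁ = (m₂/q₂)/(m₁/q₁).
T_{alpha particle}/T_{electron} = (6.64×10^-27/2e) / (9.11×10^-31/1e) = 3640.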